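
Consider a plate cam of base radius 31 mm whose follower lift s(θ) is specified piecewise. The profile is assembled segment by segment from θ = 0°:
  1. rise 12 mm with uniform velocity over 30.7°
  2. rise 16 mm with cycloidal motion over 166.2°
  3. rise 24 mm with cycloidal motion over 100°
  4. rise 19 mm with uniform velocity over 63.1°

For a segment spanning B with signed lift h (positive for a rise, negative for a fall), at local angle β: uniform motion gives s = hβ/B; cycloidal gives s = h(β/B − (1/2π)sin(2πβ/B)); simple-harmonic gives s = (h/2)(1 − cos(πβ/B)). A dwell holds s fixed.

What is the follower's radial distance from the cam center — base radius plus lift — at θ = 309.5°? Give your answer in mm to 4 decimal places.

seg 1 [0°–30.7°] uniform, h=12: full span → s += 12 → s = 12.0000
seg 2 [30.7°–196.9°] cycloidal, h=16: full span → s += 16 → s = 28.0000
seg 3 [196.9°–296.9°] cycloidal, h=24: full span → s += 24 → s = 52.0000
seg 4 [296.9°–360°] uniform, h=19: θ=309.5° here. β=12.6, B=63.1. 19·12.6/63.1 = 3.7940 → s = 55.7940
radial distance = base radius + s = 31 + 55.7940 = 86.7940

86.7940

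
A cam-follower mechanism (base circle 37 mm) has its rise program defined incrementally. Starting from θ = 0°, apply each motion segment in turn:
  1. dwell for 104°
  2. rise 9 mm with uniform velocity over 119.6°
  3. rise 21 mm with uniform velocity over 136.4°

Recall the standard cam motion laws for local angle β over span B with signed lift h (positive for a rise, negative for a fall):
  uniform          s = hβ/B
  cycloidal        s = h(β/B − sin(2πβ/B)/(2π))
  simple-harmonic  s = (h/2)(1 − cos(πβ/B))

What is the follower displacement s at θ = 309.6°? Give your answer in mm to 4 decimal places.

seg 1 [0°–104°] dwell: s stays 0.0000
seg 2 [104°–223.6°] uniform, h=9: full span → s += 9 → s = 9.0000
seg 3 [223.6°–360°] uniform, h=21: θ=309.6° here. β=86, B=136.4. 21·86/136.4 = 13.2405 → s = 22.2405

22.2405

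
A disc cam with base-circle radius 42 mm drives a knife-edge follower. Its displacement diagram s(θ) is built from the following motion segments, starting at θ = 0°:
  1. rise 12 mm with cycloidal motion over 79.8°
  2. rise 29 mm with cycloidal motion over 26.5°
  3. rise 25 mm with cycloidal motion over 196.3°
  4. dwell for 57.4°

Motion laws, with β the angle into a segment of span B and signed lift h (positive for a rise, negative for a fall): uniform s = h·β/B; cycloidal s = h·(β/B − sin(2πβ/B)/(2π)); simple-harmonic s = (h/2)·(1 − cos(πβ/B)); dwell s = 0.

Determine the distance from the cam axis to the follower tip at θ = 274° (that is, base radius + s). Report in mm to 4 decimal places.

seg 1 [0°–79.8°] cycloidal, h=12: full span → s += 12 → s = 12.0000
seg 2 [79.8°–106.3°] cycloidal, h=29: full span → s += 29 → s = 41.0000
seg 3 [106.3°–302.6°] cycloidal, h=25: θ=274° here. β=167.7, B=196.3. 25·(0.8543 − sin(2π·0.8543)/(2π)) = 24.5122 → s = 65.5122
radial distance = base radius + s = 42 + 65.5122 = 107.5122

107.5122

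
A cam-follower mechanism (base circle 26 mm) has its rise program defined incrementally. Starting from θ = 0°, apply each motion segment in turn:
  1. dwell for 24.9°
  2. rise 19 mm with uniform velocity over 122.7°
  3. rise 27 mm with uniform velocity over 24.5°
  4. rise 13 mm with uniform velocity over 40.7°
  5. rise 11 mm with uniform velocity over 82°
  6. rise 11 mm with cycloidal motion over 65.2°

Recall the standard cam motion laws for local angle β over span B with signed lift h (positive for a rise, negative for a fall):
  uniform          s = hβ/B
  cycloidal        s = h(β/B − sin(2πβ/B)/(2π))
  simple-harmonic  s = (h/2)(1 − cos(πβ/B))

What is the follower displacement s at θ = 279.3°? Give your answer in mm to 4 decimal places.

seg 1 [0°–24.9°] dwell: s stays 0.0000
seg 2 [24.9°–147.6°] uniform, h=19: full span → s += 19 → s = 19.0000
seg 3 [147.6°–172.1°] uniform, h=27: full span → s += 27 → s = 46.0000
seg 4 [172.1°–212.8°] uniform, h=13: full span → s += 13 → s = 59.0000
seg 5 [212.8°–294.8°] uniform, h=11: θ=279.3° here. β=66.5, B=82. 11·66.5/82 = 8.9207 → s = 67.9207

67.9207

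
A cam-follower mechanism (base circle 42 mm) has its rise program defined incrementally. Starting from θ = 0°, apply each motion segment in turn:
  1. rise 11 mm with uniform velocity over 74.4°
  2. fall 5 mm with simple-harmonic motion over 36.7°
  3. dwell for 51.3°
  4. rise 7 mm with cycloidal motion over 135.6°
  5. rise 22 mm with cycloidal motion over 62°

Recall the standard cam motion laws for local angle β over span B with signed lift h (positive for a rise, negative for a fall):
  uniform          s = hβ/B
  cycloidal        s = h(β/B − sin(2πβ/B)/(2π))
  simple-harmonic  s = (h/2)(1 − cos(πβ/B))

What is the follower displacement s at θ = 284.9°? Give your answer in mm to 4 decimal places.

seg 1 [0°–74.4°] uniform, h=11: full span → s += 11 → s = 11.0000
seg 2 [74.4°–111.1°] simple-harmonic, h=-5: full span → s += -5 → s = 6.0000
seg 3 [111.1°–162.4°] dwell: s stays 6.0000
seg 4 [162.4°–298°] cycloidal, h=7: θ=284.9° here. β=122.5, B=135.6. 7·(0.9034 − sin(2π·0.9034)/(2π)) = 6.9592 → s = 12.9592

12.9592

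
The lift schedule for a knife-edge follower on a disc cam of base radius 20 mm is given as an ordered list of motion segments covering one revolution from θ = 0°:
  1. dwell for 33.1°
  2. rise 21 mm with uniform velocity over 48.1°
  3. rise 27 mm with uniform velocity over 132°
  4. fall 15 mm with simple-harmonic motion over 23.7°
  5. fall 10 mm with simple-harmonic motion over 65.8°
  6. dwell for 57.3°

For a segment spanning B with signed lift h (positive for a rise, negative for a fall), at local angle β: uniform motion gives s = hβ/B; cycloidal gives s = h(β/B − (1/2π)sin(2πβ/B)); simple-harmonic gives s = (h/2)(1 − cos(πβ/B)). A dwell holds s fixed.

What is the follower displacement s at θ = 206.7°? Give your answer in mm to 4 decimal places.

seg 1 [0°–33.1°] dwell: s stays 0.0000
seg 2 [33.1°–81.2°] uniform, h=21: full span → s += 21 → s = 21.0000
seg 3 [81.2°–213.2°] uniform, h=27: θ=206.7° here. β=125.5, B=132. 27·125.5/132 = 25.6705 → s = 46.6705

46.6705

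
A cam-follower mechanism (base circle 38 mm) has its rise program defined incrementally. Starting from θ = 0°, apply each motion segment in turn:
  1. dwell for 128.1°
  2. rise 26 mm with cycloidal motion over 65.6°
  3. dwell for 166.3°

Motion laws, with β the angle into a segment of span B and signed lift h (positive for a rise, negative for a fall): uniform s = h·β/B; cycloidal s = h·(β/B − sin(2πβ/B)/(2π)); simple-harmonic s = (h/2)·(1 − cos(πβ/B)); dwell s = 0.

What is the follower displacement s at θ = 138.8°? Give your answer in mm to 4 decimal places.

seg 1 [0°–128.1°] dwell: s stays 0.0000
seg 2 [128.1°–193.7°] cycloidal, h=26: θ=138.8° here. β=10.7, B=65.6. 26·(0.1631 − sin(2π·0.1631)/(2π)) = 0.7043 → s = 0.7043

0.7043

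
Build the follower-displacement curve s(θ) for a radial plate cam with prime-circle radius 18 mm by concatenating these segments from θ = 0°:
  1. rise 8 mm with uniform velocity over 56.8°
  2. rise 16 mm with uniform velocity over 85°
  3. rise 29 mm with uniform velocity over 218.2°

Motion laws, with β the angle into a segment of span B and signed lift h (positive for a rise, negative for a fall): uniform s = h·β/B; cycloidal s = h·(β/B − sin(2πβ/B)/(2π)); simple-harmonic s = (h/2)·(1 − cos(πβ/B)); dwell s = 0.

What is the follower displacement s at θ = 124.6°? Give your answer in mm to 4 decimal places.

seg 1 [0°–56.8°] uniform, h=8: full span → s += 8 → s = 8.0000
seg 2 [56.8°–141.8°] uniform, h=16: θ=124.6° here. β=67.8, B=85. 16·67.8/85 = 12.7624 → s = 20.7624

20.7624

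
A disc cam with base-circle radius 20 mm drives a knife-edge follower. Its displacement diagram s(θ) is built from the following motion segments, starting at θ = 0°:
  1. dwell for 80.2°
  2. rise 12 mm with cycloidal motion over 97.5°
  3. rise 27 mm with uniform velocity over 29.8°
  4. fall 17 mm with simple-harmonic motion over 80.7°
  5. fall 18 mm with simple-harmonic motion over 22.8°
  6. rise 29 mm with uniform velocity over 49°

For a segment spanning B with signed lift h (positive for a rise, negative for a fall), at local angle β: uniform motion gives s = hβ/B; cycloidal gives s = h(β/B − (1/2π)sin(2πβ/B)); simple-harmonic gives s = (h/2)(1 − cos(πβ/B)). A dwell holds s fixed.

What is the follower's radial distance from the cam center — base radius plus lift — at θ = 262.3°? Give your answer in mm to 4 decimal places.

seg 1 [0°–80.2°] dwell: s stays 0.0000
seg 2 [80.2°–177.7°] cycloidal, h=12: full span → s += 12 → s = 12.0000
seg 3 [177.7°–207.5°] uniform, h=27: full span → s += 27 → s = 39.0000
seg 4 [207.5°–288.2°] simple-harmonic, h=-17: θ=262.3° here. β=54.8, B=80.7. -17/2·(1 − cos(π·0.6791)) = -13.0333 → s = 25.9667
radial distance = base radius + s = 20 + 25.9667 = 45.9667

45.9667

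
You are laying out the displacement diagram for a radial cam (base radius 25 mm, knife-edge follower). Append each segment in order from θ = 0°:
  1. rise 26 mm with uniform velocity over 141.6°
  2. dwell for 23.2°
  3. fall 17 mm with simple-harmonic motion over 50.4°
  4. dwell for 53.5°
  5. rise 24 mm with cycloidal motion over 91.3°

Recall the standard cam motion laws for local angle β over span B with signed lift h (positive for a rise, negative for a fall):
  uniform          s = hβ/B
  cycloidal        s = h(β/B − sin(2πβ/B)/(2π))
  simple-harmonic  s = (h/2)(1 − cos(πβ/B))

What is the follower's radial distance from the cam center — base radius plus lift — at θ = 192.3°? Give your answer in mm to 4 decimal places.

seg 1 [0°–141.6°] uniform, h=26: full span → s += 26 → s = 26.0000
seg 2 [141.6°–164.8°] dwell: s stays 26.0000
seg 3 [164.8°–215.2°] simple-harmonic, h=-17: θ=192.3° here. β=27.5, B=50.4. -17/2·(1 − cos(π·0.5456)) = -9.7144 → s = 16.2856
radial distance = base radius + s = 25 + 16.2856 = 41.2856

41.2856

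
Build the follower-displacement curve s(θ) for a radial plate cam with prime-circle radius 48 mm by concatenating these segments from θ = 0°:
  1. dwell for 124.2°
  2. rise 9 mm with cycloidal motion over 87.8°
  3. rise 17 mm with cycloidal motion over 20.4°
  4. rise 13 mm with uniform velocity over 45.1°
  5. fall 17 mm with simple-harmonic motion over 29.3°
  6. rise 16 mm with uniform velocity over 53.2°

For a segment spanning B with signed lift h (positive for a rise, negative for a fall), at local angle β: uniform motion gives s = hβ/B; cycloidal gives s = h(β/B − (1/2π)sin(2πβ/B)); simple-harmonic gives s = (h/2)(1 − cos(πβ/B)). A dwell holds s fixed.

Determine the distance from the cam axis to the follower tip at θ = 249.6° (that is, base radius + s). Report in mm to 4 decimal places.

seg 1 [0°–124.2°] dwell: s stays 0.0000
seg 2 [124.2°–212°] cycloidal, h=9: full span → s += 9 → s = 9.0000
seg 3 [212°–232.4°] cycloidal, h=17: full span → s += 17 → s = 26.0000
seg 4 [232.4°–277.5°] uniform, h=13: θ=249.6° here. β=17.2, B=45.1. 13·17.2/45.1 = 4.9579 → s = 30.9579
radial distance = base radius + s = 48 + 30.9579 = 78.9579

78.9579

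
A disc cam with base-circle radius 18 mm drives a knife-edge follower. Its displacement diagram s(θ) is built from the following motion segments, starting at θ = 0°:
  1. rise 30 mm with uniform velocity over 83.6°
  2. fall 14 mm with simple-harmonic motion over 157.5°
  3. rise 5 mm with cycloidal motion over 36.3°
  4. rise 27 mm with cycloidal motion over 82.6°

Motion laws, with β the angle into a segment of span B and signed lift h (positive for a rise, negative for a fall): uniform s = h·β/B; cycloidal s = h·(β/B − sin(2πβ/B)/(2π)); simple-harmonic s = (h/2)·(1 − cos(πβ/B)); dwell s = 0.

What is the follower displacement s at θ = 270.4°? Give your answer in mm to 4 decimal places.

seg 1 [0°–83.6°] uniform, h=30: full span → s += 30 → s = 30.0000
seg 2 [83.6°–241.1°] simple-harmonic, h=-14: full span → s += -14 → s = 16.0000
seg 3 [241.1°–277.4°] cycloidal, h=5: θ=270.4° here. β=29.3, B=36.3. 5·(0.8072 − sin(2π·0.8072)/(2π)) = 4.7808 → s = 20.7808

20.7808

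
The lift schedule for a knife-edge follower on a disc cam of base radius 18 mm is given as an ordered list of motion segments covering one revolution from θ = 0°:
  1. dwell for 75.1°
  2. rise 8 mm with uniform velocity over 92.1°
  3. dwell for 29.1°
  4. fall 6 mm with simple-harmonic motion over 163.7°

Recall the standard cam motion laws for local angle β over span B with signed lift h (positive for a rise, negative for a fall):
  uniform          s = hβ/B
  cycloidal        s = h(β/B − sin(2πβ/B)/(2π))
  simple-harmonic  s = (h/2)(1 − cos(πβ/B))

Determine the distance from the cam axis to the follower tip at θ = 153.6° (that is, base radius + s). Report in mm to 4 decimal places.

seg 1 [0°–75.1°] dwell: s stays 0.0000
seg 2 [75.1°–167.2°] uniform, h=8: θ=153.6° here. β=78.5, B=92.1. 8·78.5/92.1 = 6.8187 → s = 6.8187
radial distance = base radius + s = 18 + 6.8187 = 24.8187

24.8187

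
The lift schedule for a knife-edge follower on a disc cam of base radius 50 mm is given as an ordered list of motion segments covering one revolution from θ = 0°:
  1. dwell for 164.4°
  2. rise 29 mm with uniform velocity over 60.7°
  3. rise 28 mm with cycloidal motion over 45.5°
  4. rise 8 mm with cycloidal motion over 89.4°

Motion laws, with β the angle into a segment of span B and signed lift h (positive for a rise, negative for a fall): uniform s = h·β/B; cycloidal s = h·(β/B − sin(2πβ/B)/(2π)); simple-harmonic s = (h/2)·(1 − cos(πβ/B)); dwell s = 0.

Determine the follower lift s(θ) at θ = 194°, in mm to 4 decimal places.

seg 1 [0°–164.4°] dwell: s stays 0.0000
seg 2 [164.4°–225.1°] uniform, h=29: θ=194° here. β=29.6, B=60.7. 29·29.6/60.7 = 14.1417 → s = 14.1417

14.1417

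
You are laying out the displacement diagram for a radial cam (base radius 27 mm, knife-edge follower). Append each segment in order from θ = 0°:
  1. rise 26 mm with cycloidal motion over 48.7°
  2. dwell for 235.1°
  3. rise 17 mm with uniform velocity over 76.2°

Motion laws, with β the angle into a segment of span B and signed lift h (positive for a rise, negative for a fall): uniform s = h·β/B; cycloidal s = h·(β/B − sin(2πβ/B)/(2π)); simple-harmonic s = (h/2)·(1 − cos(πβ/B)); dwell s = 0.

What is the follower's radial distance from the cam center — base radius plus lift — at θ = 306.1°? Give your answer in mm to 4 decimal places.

seg 1 [0°–48.7°] cycloidal, h=26: full span → s += 26 → s = 26.0000
seg 2 [48.7°–283.8°] dwell: s stays 26.0000
seg 3 [283.8°–360°] uniform, h=17: θ=306.1° here. β=22.3, B=76.2. 17·22.3/76.2 = 4.9751 → s = 30.9751
radial distance = base radius + s = 27 + 30.9751 = 57.9751

57.9751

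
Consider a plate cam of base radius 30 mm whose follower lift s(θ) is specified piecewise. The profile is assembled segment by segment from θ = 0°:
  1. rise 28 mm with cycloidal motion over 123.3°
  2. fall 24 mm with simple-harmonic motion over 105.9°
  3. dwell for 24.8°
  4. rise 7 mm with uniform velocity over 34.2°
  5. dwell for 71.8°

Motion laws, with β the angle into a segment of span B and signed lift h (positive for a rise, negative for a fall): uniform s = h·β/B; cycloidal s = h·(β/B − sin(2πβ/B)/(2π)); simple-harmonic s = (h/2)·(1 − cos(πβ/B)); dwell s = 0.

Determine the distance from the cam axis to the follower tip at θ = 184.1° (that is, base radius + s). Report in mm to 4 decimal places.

seg 1 [0°–123.3°] cycloidal, h=28: full span → s += 28 → s = 28.0000
seg 2 [123.3°–229.2°] simple-harmonic, h=-24: θ=184.1° here. β=60.8, B=105.9. -24/2·(1 − cos(π·0.5741)) = -14.7693 → s = 13.2307
radial distance = base radius + s = 30 + 13.2307 = 43.2307

43.2307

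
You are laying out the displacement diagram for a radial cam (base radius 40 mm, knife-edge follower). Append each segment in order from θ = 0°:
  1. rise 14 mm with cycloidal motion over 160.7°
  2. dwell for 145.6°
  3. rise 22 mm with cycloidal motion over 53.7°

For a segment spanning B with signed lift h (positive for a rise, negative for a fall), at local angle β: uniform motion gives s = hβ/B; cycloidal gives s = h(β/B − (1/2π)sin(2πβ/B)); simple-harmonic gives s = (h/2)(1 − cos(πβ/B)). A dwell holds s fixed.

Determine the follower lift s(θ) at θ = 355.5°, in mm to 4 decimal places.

seg 1 [0°–160.7°] cycloidal, h=14: full span → s += 14 → s = 14.0000
seg 2 [160.7°–306.3°] dwell: s stays 14.0000
seg 3 [306.3°–360°] cycloidal, h=22: θ=355.5° here. β=49.2, B=53.7. 22·(0.9162 − sin(2π·0.9162)/(2π)) = 21.9160 → s = 35.9160

35.9160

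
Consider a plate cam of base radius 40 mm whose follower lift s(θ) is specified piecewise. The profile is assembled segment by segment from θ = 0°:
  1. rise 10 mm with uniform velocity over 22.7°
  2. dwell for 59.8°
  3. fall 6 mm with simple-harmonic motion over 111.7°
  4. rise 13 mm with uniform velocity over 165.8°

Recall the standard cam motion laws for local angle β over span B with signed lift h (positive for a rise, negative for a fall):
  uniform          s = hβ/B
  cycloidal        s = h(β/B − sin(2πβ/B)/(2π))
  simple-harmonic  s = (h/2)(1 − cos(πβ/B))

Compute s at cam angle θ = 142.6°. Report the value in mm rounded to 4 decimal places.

seg 1 [0°–22.7°] uniform, h=10: full span → s += 10 → s = 10.0000
seg 2 [22.7°–82.5°] dwell: s stays 10.0000
seg 3 [82.5°–194.2°] simple-harmonic, h=-6: θ=142.6° here. β=60.1, B=111.7. -6/2·(1 − cos(π·0.5380)) = -3.3577 → s = 6.6423

6.6423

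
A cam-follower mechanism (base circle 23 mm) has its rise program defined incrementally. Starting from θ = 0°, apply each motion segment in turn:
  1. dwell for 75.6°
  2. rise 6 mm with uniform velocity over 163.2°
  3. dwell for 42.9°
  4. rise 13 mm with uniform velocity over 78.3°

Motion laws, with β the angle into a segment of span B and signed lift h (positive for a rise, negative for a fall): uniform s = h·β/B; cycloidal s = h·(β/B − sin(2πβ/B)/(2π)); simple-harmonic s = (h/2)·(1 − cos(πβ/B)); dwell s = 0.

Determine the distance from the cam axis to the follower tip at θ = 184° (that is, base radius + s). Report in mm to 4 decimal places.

seg 1 [0°–75.6°] dwell: s stays 0.0000
seg 2 [75.6°–238.8°] uniform, h=6: θ=184° here. β=108.4, B=163.2. 6·108.4/163.2 = 3.9853 → s = 3.9853
radial distance = base radius + s = 23 + 3.9853 = 26.9853

26.9853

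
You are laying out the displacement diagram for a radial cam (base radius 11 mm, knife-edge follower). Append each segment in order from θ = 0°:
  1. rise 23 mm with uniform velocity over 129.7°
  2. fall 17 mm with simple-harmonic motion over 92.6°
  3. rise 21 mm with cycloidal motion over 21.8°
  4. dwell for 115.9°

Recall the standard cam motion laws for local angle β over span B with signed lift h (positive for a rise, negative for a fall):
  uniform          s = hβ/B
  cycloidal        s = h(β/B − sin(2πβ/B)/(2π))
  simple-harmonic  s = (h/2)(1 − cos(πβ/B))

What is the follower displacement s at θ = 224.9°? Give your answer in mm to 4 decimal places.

seg 1 [0°–129.7°] uniform, h=23: full span → s += 23 → s = 23.0000
seg 2 [129.7°–222.3°] simple-harmonic, h=-17: full span → s += -17 → s = 6.0000
seg 3 [222.3°–244.1°] cycloidal, h=21: θ=224.9° here. β=2.6, B=21.8. 21·(0.1193 − sin(2π·0.1193)/(2π)) = 0.2279 → s = 6.2279

6.2279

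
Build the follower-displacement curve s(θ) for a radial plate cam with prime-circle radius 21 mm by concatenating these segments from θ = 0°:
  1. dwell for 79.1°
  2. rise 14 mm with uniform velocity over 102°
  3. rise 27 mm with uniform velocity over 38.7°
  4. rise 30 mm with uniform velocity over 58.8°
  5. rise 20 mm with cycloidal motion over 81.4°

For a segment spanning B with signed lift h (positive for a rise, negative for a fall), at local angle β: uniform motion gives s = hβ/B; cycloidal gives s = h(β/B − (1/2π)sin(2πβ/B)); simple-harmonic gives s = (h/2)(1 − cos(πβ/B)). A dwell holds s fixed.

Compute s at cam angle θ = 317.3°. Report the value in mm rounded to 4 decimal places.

seg 1 [0°–79.1°] dwell: s stays 0.0000
seg 2 [79.1°–181.1°] uniform, h=14: full span → s += 14 → s = 14.0000
seg 3 [181.1°–219.8°] uniform, h=27: full span → s += 27 → s = 41.0000
seg 4 [219.8°–278.6°] uniform, h=30: full span → s += 30 → s = 71.0000
seg 5 [278.6°–360°] cycloidal, h=20: θ=317.3° here. β=38.7, B=81.4. 20·(0.4754 − sin(2π·0.4754)/(2π)) = 9.0191 → s = 80.0191

80.0191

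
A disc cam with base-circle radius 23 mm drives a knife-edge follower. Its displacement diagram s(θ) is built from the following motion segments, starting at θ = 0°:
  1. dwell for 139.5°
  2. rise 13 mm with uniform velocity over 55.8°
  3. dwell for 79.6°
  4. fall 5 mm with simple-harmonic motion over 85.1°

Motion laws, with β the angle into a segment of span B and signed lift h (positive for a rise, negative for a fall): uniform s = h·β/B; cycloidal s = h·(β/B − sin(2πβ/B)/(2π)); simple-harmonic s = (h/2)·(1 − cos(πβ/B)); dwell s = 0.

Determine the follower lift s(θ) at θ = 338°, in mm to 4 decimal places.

seg 1 [0°–139.5°] dwell: s stays 0.0000
seg 2 [139.5°–195.3°] uniform, h=13: full span → s += 13 → s = 13.0000
seg 3 [195.3°–274.9°] dwell: s stays 13.0000
seg 4 [274.9°–360°] simple-harmonic, h=-5: θ=338° here. β=63.1, B=85.1. -5/2·(1 − cos(π·0.7415)) = -4.2198 → s = 8.7802

8.7802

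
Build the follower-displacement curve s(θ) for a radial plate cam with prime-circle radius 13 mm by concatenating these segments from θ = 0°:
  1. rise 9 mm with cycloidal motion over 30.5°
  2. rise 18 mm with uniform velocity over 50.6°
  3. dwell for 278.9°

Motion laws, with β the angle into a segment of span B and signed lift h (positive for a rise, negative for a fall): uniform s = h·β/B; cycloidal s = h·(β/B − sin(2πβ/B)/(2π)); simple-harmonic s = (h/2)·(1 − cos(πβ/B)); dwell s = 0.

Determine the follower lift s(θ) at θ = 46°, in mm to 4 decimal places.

seg 1 [0°–30.5°] cycloidal, h=9: full span → s += 9 → s = 9.0000
seg 2 [30.5°–81.1°] uniform, h=18: θ=46° here. β=15.5, B=50.6. 18·15.5/50.6 = 5.5138 → s = 14.5138

14.5138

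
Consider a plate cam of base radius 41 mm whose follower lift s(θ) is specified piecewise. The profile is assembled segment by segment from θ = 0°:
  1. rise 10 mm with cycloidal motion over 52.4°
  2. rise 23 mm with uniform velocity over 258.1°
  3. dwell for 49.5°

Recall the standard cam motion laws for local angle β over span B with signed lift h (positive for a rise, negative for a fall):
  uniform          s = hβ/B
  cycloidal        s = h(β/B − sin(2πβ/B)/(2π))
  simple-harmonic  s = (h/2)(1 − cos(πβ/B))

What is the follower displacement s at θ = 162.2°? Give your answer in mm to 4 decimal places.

seg 1 [0°–52.4°] cycloidal, h=10: full span → s += 10 → s = 10.0000
seg 2 [52.4°–310.5°] uniform, h=23: θ=162.2° here. β=109.8, B=258.1. 23·109.8/258.1 = 9.7846 → s = 19.7846

19.7846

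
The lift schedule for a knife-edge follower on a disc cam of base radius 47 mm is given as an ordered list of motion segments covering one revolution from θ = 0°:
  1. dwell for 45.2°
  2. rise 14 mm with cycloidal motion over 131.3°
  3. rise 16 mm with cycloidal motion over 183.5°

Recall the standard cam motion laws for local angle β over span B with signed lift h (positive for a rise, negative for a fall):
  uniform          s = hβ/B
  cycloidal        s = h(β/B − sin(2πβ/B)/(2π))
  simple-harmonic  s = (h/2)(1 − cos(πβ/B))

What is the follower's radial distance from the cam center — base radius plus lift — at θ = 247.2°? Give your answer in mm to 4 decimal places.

seg 1 [0°–45.2°] dwell: s stays 0.0000
seg 2 [45.2°–176.5°] cycloidal, h=14: full span → s += 14 → s = 14.0000
seg 3 [176.5°–360°] cycloidal, h=16: θ=247.2° here. β=70.7, B=183.5. 16·(0.3853 − sin(2π·0.3853)/(2π)) = 4.4840 → s = 18.4840
radial distance = base radius + s = 47 + 18.4840 = 65.4840

65.4840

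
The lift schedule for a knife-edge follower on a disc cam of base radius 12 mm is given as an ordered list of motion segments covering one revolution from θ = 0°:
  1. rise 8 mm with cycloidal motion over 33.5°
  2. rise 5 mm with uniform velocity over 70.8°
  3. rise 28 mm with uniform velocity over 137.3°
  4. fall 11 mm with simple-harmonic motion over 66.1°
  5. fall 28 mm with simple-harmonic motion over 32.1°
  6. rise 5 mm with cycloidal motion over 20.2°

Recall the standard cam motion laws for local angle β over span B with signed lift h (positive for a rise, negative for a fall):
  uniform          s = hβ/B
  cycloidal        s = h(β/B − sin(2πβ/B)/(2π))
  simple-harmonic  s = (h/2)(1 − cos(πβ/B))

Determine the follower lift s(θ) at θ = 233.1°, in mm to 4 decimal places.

seg 1 [0°–33.5°] cycloidal, h=8: full span → s += 8 → s = 8.0000
seg 2 [33.5°–104.3°] uniform, h=5: full span → s += 5 → s = 13.0000
seg 3 [104.3°–241.6°] uniform, h=28: θ=233.1° here. β=128.8, B=137.3. 28·128.8/137.3 = 26.2666 → s = 39.2666

39.2666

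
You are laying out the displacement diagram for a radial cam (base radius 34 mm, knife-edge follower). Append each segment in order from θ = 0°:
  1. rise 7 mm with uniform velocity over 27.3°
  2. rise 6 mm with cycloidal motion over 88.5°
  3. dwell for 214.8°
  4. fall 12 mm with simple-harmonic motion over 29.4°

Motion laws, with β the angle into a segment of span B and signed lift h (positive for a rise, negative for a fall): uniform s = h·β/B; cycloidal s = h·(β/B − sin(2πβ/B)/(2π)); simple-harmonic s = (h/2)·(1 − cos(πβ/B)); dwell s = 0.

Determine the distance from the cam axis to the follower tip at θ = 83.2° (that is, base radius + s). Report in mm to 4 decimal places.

seg 1 [0°–27.3°] uniform, h=7: full span → s += 7 → s = 7.0000
seg 2 [27.3°–115.8°] cycloidal, h=6: θ=83.2° here. β=55.9, B=88.5. 6·(0.6316 − sin(2π·0.6316)/(2π)) = 4.4926 → s = 11.4926
radial distance = base radius + s = 34 + 11.4926 = 45.4926

45.4926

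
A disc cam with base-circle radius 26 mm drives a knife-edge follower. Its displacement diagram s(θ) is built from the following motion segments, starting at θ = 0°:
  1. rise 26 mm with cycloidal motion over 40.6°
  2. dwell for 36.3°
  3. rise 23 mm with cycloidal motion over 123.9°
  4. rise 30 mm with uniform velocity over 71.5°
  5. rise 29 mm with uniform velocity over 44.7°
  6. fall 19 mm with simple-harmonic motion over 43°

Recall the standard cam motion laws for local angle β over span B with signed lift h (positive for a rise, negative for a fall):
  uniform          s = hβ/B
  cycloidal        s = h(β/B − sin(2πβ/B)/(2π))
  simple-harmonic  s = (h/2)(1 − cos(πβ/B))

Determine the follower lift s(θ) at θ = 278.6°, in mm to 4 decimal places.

seg 1 [0°–40.6°] cycloidal, h=26: full span → s += 26 → s = 26.0000
seg 2 [40.6°–76.9°] dwell: s stays 26.0000
seg 3 [76.9°–200.8°] cycloidal, h=23: full span → s += 23 → s = 49.0000
seg 4 [200.8°–272.3°] uniform, h=30: full span → s += 30 → s = 79.0000
seg 5 [272.3°–317°] uniform, h=29: θ=278.6° here. β=6.3, B=44.7. 29·6.3/44.7 = 4.0872 → s = 83.0872

83.0872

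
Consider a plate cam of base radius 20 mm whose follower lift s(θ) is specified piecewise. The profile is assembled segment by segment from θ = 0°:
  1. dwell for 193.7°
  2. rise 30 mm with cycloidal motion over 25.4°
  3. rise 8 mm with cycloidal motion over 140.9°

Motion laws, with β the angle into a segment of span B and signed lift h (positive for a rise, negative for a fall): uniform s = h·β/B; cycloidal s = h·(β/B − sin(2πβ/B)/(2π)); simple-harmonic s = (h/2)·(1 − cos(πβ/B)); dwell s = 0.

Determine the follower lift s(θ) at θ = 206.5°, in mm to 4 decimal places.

seg 1 [0°–193.7°] dwell: s stays 0.0000
seg 2 [193.7°–219.1°] cycloidal, h=30: θ=206.5° here. β=12.8, B=25.4. 30·(0.5039 − sin(2π·0.5039)/(2π)) = 15.2362 → s = 15.2362

15.2362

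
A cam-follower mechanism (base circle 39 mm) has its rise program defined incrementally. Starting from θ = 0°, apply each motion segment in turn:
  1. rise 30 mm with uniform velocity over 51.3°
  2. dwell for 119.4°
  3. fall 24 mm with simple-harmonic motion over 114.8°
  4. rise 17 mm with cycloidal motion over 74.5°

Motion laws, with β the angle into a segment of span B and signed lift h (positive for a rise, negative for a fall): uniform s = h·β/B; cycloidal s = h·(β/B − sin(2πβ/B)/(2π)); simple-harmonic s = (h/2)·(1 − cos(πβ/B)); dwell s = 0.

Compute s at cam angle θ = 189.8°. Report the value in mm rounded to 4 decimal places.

seg 1 [0°–51.3°] uniform, h=30: full span → s += 30 → s = 30.0000
seg 2 [51.3°–170.7°] dwell: s stays 30.0000
seg 3 [170.7°–285.5°] simple-harmonic, h=-24: θ=189.8° here. β=19.1, B=114.8. -24/2·(1 − cos(π·0.1664)) = -1.6022 → s = 28.3978

28.3978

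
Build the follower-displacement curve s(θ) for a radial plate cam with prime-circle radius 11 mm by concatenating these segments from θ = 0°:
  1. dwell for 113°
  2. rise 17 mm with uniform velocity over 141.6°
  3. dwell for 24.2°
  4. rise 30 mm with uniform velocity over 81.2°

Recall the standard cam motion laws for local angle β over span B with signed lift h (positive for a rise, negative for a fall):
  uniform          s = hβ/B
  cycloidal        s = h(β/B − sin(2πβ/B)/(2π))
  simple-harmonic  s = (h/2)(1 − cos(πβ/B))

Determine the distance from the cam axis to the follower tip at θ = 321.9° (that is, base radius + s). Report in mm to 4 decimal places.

seg 1 [0°–113°] dwell: s stays 0.0000
seg 2 [113°–254.6°] uniform, h=17: full span → s += 17 → s = 17.0000
seg 3 [254.6°–278.8°] dwell: s stays 17.0000
seg 4 [278.8°–360°] uniform, h=30: θ=321.9° here. β=43.1, B=81.2. 30·43.1/81.2 = 15.9236 → s = 32.9236
radial distance = base radius + s = 11 + 32.9236 = 43.9236

43.9236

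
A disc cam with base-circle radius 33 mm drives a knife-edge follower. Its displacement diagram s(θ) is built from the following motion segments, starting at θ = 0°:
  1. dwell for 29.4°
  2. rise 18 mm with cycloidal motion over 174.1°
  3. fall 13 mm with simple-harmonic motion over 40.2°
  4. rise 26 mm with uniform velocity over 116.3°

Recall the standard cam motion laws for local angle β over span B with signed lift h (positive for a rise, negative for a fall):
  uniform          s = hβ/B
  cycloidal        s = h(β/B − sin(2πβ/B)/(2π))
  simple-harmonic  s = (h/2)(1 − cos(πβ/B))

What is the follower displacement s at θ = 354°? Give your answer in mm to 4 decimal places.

seg 1 [0°–29.4°] dwell: s stays 0.0000
seg 2 [29.4°–203.5°] cycloidal, h=18: full span → s += 18 → s = 18.0000
seg 3 [203.5°–243.7°] simple-harmonic, h=-13: full span → s += -13 → s = 5.0000
seg 4 [243.7°–360°] uniform, h=26: θ=354° here. β=110.3, B=116.3. 26·110.3/116.3 = 24.6586 → s = 29.6586

29.6586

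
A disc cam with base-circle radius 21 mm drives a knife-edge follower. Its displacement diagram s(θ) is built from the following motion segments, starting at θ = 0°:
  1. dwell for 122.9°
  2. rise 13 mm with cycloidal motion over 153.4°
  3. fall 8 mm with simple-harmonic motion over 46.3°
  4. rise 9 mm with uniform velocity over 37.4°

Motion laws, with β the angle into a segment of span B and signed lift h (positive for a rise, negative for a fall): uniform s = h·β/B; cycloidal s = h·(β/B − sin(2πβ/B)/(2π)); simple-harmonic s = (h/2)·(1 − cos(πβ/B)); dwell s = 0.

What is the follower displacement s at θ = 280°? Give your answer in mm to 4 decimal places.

seg 1 [0°–122.9°] dwell: s stays 0.0000
seg 2 [122.9°–276.3°] cycloidal, h=13: full span → s += 13 → s = 13.0000
seg 3 [276.3°–322.6°] simple-harmonic, h=-8: θ=280° here. β=3.7, B=46.3. -8/2·(1 − cos(π·0.0799)) = -0.1254 → s = 12.8746

12.8746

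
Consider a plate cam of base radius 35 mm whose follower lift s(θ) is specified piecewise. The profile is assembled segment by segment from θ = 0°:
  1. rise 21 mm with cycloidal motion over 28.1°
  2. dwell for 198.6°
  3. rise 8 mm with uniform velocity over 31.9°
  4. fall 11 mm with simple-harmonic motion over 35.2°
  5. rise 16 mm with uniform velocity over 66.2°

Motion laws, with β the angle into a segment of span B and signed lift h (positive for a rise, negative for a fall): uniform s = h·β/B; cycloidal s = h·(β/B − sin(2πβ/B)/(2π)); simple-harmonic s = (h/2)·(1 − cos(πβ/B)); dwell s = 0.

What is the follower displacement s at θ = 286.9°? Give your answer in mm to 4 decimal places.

seg 1 [0°–28.1°] cycloidal, h=21: full span → s += 21 → s = 21.0000
seg 2 [28.1°–226.7°] dwell: s stays 21.0000
seg 3 [226.7°–258.6°] uniform, h=8: full span → s += 8 → s = 29.0000
seg 4 [258.6°–293.8°] simple-harmonic, h=-11: θ=286.9° here. β=28.3, B=35.2. -11/2·(1 − cos(π·0.8040)) = -9.9896 → s = 19.0104

19.0104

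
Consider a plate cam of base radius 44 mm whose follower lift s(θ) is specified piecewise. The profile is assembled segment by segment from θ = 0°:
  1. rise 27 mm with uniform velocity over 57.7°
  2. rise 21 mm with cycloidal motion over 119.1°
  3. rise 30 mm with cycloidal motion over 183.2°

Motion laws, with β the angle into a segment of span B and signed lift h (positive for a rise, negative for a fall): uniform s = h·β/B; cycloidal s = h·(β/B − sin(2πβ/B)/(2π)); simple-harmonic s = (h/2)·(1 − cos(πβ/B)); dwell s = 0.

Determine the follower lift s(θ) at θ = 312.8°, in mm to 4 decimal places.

seg 1 [0°–57.7°] uniform, h=27: full span → s += 27 → s = 27.0000
seg 2 [57.7°–176.8°] cycloidal, h=21: full span → s += 21 → s = 48.0000
seg 3 [176.8°–360°] cycloidal, h=30: θ=312.8° here. β=136, B=183.2. 30·(0.7424 − sin(2π·0.7424)/(2π)) = 27.0399 → s = 75.0399

75.0399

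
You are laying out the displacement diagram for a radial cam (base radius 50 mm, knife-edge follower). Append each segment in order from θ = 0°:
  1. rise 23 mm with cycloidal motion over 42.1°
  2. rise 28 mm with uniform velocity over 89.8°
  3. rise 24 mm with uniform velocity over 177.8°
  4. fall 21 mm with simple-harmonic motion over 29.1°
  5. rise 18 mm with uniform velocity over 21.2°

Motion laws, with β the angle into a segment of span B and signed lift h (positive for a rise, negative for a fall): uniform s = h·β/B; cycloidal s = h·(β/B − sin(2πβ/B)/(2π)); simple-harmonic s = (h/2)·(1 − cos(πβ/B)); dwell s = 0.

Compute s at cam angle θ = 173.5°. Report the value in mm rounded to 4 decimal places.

seg 1 [0°–42.1°] cycloidal, h=23: full span → s += 23 → s = 23.0000
seg 2 [42.1°–131.9°] uniform, h=28: full span → s += 28 → s = 51.0000
seg 3 [131.9°–309.7°] uniform, h=24: θ=173.5° here. β=41.6, B=177.8. 24·41.6/177.8 = 5.6153 → s = 56.6153

56.6153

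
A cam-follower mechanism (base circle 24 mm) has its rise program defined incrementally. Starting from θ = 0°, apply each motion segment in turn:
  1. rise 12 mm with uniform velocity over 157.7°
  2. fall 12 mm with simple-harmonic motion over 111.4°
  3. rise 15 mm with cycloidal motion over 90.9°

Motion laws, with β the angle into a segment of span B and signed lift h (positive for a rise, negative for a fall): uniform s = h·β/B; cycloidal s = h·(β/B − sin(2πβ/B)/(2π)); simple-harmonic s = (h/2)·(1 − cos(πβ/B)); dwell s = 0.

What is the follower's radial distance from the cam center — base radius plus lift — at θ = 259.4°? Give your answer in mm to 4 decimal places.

seg 1 [0°–157.7°] uniform, h=12: full span → s += 12 → s = 12.0000
seg 2 [157.7°–269.1°] simple-harmonic, h=-12: θ=259.4° here. β=101.7, B=111.4. -12/2·(1 − cos(π·0.9129)) = -11.7769 → s = 0.2231
radial distance = base radius + s = 24 + 0.2231 = 24.2231

24.2231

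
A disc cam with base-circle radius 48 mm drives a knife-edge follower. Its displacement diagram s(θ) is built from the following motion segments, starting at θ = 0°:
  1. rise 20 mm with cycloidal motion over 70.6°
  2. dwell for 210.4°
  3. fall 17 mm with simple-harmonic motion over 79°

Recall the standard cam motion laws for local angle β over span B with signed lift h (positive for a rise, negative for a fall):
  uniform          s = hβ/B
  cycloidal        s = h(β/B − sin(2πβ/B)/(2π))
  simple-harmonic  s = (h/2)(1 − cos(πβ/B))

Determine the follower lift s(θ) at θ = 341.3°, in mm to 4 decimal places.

seg 1 [0°–70.6°] cycloidal, h=20: full span → s += 20 → s = 20.0000
seg 2 [70.6°–281°] dwell: s stays 20.0000
seg 3 [281°–360°] simple-harmonic, h=-17: θ=341.3° here. β=60.3, B=79. -17/2·(1 − cos(π·0.7633)) = -14.7561 → s = 5.2439

5.2439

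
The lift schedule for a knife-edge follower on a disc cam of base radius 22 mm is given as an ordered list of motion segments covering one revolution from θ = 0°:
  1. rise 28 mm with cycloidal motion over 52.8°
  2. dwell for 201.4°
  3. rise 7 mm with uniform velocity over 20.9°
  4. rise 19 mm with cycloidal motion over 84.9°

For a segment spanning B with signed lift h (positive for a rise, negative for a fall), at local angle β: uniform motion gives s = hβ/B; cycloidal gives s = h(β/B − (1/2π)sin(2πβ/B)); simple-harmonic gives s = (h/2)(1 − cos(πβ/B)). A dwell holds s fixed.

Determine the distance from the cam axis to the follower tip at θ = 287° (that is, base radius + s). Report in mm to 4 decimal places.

seg 1 [0°–52.8°] cycloidal, h=28: full span → s += 28 → s = 28.0000
seg 2 [52.8°–254.2°] dwell: s stays 28.0000
seg 3 [254.2°–275.1°] uniform, h=7: full span → s += 7 → s = 35.0000
seg 4 [275.1°–360°] cycloidal, h=19: θ=287° here. β=11.9, B=84.9. 19·(0.1402 − sin(2π·0.1402)/(2π)) = 0.3311 → s = 35.3311
radial distance = base radius + s = 22 + 35.3311 = 57.3311

57.3311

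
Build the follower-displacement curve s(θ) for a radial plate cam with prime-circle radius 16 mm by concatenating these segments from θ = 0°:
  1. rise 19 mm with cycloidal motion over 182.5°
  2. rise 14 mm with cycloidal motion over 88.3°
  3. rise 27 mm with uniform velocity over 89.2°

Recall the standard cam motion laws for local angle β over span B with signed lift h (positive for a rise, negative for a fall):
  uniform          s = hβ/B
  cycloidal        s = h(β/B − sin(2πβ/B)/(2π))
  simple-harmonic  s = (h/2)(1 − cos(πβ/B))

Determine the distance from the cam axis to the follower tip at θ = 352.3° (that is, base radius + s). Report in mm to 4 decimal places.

seg 1 [0°–182.5°] cycloidal, h=19: full span → s += 19 → s = 19.0000
seg 2 [182.5°–270.8°] cycloidal, h=14: full span → s += 14 → s = 33.0000
seg 3 [270.8°–360°] uniform, h=27: θ=352.3° here. β=81.5, B=89.2. 27·81.5/89.2 = 24.6693 → s = 57.6693
radial distance = base radius + s = 16 + 57.6693 = 73.6693

73.6693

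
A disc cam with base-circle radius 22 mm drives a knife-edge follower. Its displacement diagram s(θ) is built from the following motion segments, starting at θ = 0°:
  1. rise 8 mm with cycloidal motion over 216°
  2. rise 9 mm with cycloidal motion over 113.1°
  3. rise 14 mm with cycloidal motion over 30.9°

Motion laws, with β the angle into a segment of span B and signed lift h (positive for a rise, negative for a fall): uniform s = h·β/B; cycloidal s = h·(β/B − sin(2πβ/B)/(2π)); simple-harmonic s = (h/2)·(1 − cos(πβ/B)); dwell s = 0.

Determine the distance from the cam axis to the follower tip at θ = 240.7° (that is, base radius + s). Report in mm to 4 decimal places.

seg 1 [0°–216°] cycloidal, h=8: full span → s += 8 → s = 8.0000
seg 2 [216°–329.1°] cycloidal, h=9: θ=240.7° here. β=24.7, B=113.1. 9·(0.2184 − sin(2π·0.2184)/(2π)) = 0.5613 → s = 8.5613
radial distance = base radius + s = 22 + 8.5613 = 30.5613

30.5613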